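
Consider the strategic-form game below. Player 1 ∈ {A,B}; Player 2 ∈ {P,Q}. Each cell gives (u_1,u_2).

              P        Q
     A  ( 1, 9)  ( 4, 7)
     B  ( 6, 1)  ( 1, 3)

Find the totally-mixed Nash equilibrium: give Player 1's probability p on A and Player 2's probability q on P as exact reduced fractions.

P1 indiff ⇒ q·1+(1-q)·4 = q·6+(1-q)·1 ⇒ q(-5) = (1-q)(-3) ⇒ q = 3/8
P2 indiff ⇒ p·9+(1-p)·1 = p·7+(1-p)·3 ⇒ p(2) = (1-p)(2) ⇒ p = 1/2

p=1/2, q=3/8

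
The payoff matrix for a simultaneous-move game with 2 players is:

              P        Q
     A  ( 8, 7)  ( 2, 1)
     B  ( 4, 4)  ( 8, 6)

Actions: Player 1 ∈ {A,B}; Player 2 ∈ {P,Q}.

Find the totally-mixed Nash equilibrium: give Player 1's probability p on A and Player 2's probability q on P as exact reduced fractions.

P1 indiff ⇒ q·8+(1-q)·2 = q·4+(1-q)·8 ⇒ q(4) = (1-q)(6) ⇒ q = 3/5
P2 indiff ⇒ p·7+(1-p)·4 = p·1+(1-p)·6 ⇒ p(6) = (1-p)(2) ⇒ p = 1/4

p=1/4, q=3/5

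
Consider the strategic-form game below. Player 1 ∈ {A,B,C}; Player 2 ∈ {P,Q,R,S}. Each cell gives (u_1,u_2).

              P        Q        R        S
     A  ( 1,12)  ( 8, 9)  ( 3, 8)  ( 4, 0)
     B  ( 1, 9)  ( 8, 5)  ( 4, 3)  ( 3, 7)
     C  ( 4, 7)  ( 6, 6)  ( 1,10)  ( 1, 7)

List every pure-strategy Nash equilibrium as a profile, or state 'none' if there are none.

(A,P): not NE [P1→C gives 4>1]
(A,Q): not NE [P2→P gives 12>9]
(A,R): not NE [P1→B gives 4>3; P2→P gives 12>8]
(A,S): not NE [P2→P gives 12>0]
(B,P): not NE [P1→C gives 4>1]
(B,Q): not NE [P2→P gives 9>5]
(B,R): not NE [P2→P gives 9>3]
(B,S): not NE [P1→A gives 4>3; P2→P gives 9>7]
(C,P): not NE [P2→R gives 10>7]
(C,Q): not NE [P1→B gives 8>6; P2→R gives 10>6]
(C,R): not NE [P1→B gives 4>1]
(C,S): not NE [P1→A gives 4>1; P2→R gives 10>7]

Equilibria: none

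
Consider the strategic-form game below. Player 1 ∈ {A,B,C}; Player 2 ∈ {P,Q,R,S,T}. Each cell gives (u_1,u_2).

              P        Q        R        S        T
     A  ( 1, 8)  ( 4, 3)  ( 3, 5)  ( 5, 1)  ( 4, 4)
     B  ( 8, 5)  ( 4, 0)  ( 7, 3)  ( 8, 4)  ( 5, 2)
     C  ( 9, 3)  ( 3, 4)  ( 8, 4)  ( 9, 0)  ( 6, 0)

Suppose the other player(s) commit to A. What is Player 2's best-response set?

argmax u_2 = {P}

u_2(P vs A) = 8
u_2(Q vs A) = 3
u_2(R vs A) = 5
u_2(S vs A) = 1
u_2(T vs A) = 4
max payoff 8 at {P}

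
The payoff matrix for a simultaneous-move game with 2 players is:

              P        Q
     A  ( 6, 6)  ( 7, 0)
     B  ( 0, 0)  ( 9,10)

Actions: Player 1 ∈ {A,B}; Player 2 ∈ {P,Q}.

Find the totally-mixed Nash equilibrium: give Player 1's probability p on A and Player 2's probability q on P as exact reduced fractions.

p=5/8, q=1/4

P1 indiff ⇒ q·6+(1-q)·7 = q·0+(1-q)·9 ⇒ q(6) = (1-q)(2) ⇒ q = 1/4
P2 indiff ⇒ p·6+(1-p)·0 = p·0+(1-p)·10 ⇒ p(6) = (1-p)(10) ⇒ p = 5/8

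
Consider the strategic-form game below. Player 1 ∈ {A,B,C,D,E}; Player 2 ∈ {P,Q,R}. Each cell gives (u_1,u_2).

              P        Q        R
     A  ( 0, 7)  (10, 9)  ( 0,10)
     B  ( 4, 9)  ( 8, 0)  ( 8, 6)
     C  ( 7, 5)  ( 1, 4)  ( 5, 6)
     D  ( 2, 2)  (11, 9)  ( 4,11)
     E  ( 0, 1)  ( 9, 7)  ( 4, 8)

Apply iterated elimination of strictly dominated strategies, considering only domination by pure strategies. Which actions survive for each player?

Remaining: P1:{B,C} P2:{P,R}

P1 drop A (D beats it: P:2>0 Q:11>10 R:4>0)
P2 drop Q (R beats it: B:6>0 C:6>4 D:11>9 E:8>7)
P1 drop D (B beats it: P:4>2 R:8>4)
P1 drop E (B beats it: P:4>0 R:8>4)
P1→{B,C} P2→{P,R}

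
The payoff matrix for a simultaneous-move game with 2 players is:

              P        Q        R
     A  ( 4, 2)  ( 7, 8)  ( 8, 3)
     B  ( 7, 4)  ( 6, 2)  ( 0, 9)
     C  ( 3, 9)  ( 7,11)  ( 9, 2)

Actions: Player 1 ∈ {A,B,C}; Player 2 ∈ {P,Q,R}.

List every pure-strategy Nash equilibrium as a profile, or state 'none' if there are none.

Nash profiles: (A,Q), (C,Q)

(A,P): not NE [P1→B gives 7>4; P2→Q gives 8>2]
(A,Q): NE
(A,R): not NE [P1→C gives 9>8; P2→Q gives 8>3]
(B,P): not NE [P2→R gives 9>4]
(B,Q): not NE [P1→C gives 7>6; P2→R gives 9>2]
(B,R): not NE [P1→C gives 9>0]
(C,P): not NE [P1→B gives 7>3; P2→Q gives 11>9]
(C,Q): NE
(C,R): not NE [P2→Q gives 11>2]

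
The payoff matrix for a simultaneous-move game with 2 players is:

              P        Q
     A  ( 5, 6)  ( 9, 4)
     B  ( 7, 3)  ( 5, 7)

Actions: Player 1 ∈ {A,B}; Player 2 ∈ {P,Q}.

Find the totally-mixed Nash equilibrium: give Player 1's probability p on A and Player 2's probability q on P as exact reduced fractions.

(p,q) = (2/3, 2/3)

P1 indiff ⇒ q·5+(1-q)·9 = q·7+(1-q)·5 ⇒ q(-2) = (1-q)(-4) ⇒ q = 2/3
P2 indiff ⇒ p·6+(1-p)·3 = p·4+(1-p)·7 ⇒ p(2) = (1-p)(4) ⇒ p = 2/3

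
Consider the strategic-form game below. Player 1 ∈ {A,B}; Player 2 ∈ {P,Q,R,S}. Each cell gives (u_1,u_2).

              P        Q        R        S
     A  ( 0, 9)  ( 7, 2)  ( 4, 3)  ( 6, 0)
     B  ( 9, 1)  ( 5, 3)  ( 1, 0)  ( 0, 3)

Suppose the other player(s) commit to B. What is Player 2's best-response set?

u_2(P vs B) = 1
u_2(Q vs B) = 3
u_2(R vs B) = 0
u_2(S vs B) = 3
max payoff 3 at {Q,S}

BR_2 = {Q,S}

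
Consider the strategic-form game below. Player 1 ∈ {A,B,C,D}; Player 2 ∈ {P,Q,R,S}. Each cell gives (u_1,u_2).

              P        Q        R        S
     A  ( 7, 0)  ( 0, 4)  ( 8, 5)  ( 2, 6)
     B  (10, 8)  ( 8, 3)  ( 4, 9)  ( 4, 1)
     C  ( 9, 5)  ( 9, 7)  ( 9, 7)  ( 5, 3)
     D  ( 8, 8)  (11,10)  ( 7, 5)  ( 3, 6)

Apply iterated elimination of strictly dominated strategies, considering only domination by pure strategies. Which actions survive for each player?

Remaining: P1:{B,C,D} P2:{P,Q,R}

P1 drop A (C beats it: P:9>7 Q:9>0 R:9>8 S:5>2)
P2 drop S (P beats it: B:8>1 C:5>3 D:8>6)
P1→{B,C,D} P2→{P,Q,R}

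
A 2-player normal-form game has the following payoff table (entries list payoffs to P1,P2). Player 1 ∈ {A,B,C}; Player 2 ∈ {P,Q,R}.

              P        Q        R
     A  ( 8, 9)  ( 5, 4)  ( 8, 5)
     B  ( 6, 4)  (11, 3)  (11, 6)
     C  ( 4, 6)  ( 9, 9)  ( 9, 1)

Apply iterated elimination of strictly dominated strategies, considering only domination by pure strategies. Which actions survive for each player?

P1 drop C (B beats it: P:6>4 Q:11>9 R:11>9)
P2 drop Q (P beats it: A:9>4 B:4>3)
P1→{A,B} P2→{P,R}

Remaining: P1:{A,B} P2:{P,R}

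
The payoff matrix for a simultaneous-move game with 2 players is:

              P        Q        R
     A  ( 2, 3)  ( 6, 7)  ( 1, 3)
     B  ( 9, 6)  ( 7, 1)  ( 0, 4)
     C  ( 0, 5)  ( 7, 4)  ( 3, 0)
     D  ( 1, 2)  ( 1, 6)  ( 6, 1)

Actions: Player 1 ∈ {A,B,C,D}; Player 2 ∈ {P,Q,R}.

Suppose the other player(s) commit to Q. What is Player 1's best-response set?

u_1(A vs Q) = 6
u_1(B vs Q) = 7
u_1(C vs Q) = 7
u_1(D vs Q) = 1
max payoff 7 at {B,C}

P1 best: {B,C}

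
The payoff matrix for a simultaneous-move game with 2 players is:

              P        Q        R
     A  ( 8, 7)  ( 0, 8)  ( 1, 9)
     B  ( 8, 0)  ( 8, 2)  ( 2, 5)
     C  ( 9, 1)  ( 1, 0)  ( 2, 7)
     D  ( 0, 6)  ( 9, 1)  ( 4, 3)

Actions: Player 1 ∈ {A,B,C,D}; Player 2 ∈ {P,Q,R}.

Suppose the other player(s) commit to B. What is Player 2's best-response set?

u_2(P vs B) = 0
u_2(Q vs B) = 2
u_2(R vs B) = 5
max payoff 5 at {R}

P2 best: {R}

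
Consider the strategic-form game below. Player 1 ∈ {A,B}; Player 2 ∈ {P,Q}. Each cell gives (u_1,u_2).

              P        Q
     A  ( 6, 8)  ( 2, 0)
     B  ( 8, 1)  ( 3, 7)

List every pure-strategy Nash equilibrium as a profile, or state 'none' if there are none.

NE set: (B,Q)

(A,P): not NE [P1→B gives 8>6]
(A,Q): not NE [P1→B gives 3>2; P2→P gives 8>0]
(B,P): not NE [P2→Q gives 7>1]
(B,Q): NE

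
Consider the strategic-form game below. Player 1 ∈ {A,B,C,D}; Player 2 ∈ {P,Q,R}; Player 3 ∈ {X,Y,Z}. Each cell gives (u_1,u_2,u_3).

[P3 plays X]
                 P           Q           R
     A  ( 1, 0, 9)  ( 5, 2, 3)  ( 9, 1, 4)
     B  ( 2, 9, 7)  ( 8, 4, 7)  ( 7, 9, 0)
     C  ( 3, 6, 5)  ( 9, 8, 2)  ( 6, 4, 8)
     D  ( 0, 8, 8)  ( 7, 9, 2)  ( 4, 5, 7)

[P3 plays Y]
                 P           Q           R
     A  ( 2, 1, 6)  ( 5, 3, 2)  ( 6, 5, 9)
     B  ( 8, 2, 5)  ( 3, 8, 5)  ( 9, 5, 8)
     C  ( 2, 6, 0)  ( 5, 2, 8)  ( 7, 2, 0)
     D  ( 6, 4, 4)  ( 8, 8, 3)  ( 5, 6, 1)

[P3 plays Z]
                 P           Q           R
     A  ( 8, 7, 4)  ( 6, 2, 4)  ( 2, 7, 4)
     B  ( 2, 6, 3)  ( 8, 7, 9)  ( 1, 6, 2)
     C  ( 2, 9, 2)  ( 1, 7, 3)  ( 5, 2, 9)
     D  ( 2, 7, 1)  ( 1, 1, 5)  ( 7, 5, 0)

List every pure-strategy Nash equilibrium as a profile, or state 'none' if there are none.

NE set: (B,Q,Z)

(A,P,X): not NE [P1→C gives 3>1; P2→Q gives 2>0]
(A,P,Y): not NE [P1→B gives 8>2; P2→R gives 5>1; P3→X gives 9>6]
(A,P,Z): not NE [P3→X gives 9>4]
(A,Q,X): not NE [P1→C gives 9>5; P3→Z gives 4>3]
(A,Q,Y): not NE [P1→D gives 8>5; P2→R gives 5>3; P3→Z gives 4>2]
(A,Q,Z): not NE [P1→B gives 8>6; P2→R gives 7>2]
(A,R,X): not NE [P2→Q gives 2>1; P3→Y gives 9>4]
(A,R,Y): not NE [P1→B gives 9>6]
(A,R,Z): not NE [P1→D gives 7>2; P3→Y gives 9>4]
(B,P,X): not NE [P1→C gives 3>2]
(B,P,Y): not NE [P2→Q gives 8>2; P3→X gives 7>5]
(B,P,Z): not NE [P1→A gives 8>2; P2→Q gives 7>6; P3→X gives 7>3]
(B,Q,X): not NE [P1→C gives 9>8; P2→R gives 9>4; P3→Z gives 9>7]
(B,Q,Y): not NE [P1→D gives 8>3; P3→Z gives 9>5]
(B,Q,Z): NE
(B,R,X): not NE [P1→A gives 9>7; P3→Y gives 8>0]
(B,R,Y): not NE [P2→Q gives 8>5]
(B,R,Z): not NE [P1→D gives 7>1; P2→Q gives 7>6; P3→Y gives 8>2]
(C,P,X): not NE [P2→Q gives 8>6]
(C,P,Y): not NE [P1→B gives 8>2; P3→X gives 5>0]
(C,P,Z): not NE [P1→A gives 8>2; P3→X gives 5>2]
(C,Q,X): not NE [P3→Y gives 8>2]
(C,Q,Y): not NE [P1→D gives 8>5; P2→P gives 6>2]
(C,Q,Z): not NE [P1→B gives 8>1; P2→P gives 9>7; P3→Y gives 8>3]
(C,R,X): not NE [P1→A gives 9>6; P2→Q gives 8>4; P3→Z gives 9>8]
(C,R,Y): not NE [P1→B gives 9>7; P2→P gives 6>2; P3→Z gives 9>0]
(C,R,Z): not NE [P1→D gives 7>5; P2→P gives 9>2]
(D,P,X): not NE [P1→C gives 3>0; P2→Q gives 9>8]
(D,P,Y): not NE [P1→B gives 8>6; P2→Q gives 8>4; P3→X gives 8>4]
(D,P,Z): not NE [P1→A gives 8>2; P3→X gives 8>1]
(D,Q,X): not NE [P1→C gives 9>7; P3→Z gives 5>2]
(D,Q,Y): not NE [P3→Z gives 5>3]
(D,Q,Z): not NE [P1→B gives 8>1; P2→P gives 7>1]
(D,R,X): not NE [P1→A gives 9>4; P2→Q gives 9>5]
(D,R,Y): not NE [P1→B gives 9>5; P2→Q gives 8>6; P3→X gives 7>1]
(D,R,Z): not NE [P2→P gives 7>5; P3→X gives 7>0]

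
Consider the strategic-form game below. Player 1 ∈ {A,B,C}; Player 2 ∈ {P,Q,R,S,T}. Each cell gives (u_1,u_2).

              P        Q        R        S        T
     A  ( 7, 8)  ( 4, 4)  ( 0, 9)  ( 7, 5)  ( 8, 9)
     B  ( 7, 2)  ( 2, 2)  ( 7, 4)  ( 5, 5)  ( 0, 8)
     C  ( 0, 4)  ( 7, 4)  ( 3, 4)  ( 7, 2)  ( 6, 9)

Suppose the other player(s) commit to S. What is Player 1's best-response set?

P1 best: {A,C}

u_1(A vs S) = 7
u_1(B vs S) = 5
u_1(C vs S) = 7
max payoff 7 at {A,C}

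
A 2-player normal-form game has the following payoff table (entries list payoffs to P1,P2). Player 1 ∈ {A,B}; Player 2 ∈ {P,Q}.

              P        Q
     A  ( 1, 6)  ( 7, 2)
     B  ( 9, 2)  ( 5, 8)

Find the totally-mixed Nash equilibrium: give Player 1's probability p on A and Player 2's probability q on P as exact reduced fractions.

P1 indiff ⇒ q·1+(1-q)·7 = q·9+(1-q)·5 ⇒ q(-8) = (1-q)(-2) ⇒ q = 1/5
P2 indiff ⇒ p·6+(1-p)·2 = p·2+(1-p)·8 ⇒ p(4) = (1-p)(6) ⇒ p = 3/5

p=3/5, q=1/5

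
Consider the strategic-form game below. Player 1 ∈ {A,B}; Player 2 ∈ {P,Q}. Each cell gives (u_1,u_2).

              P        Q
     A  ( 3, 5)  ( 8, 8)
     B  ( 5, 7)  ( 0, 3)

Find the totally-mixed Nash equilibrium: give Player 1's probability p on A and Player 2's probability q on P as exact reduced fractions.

(p,q) = (4/7, 4/5)

P1 indiff ⇒ q·3+(1-q)·8 = q·5+(1-q)·0 ⇒ q(-2) = (1-q)(-8) ⇒ q = 4/5
P2 indiff ⇒ p·5+(1-p)·7 = p·8+(1-p)·3 ⇒ p(-3) = (1-p)(-4) ⇒ p = 4/7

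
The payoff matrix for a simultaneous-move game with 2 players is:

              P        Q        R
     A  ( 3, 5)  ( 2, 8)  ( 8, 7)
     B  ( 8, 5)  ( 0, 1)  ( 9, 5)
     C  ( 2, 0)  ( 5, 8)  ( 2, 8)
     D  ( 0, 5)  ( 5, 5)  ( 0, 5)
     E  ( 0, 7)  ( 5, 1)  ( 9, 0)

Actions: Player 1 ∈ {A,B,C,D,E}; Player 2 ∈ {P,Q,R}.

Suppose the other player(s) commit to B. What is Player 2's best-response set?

u_2(P vs B) = 5
u_2(Q vs B) = 1
u_2(R vs B) = 5
max payoff 5 at {P,R}

argmax u_2 = {P,R}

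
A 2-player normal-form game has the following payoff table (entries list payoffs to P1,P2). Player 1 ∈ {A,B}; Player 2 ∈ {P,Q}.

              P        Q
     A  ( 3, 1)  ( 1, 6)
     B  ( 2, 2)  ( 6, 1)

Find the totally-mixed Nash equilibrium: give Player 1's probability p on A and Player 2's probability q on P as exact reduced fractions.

P1 indiff ⇒ q·3+(1-q)·1 = q·2+(1-q)·6 ⇒ q(1) = (1-q)(5) ⇒ q = 5/6
P2 indiff ⇒ p·1+(1-p)·2 = p·6+(1-p)·1 ⇒ p(-5) = (1-p)(-1) ⇒ p = 1/6

p=1/6, q=5/6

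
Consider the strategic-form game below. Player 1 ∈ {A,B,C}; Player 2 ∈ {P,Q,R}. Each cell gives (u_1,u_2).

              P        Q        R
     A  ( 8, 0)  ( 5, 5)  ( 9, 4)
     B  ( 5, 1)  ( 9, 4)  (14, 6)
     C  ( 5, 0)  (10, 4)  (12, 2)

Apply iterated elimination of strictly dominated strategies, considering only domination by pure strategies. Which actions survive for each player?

Survivors P1:{B,C} P2:{Q,R}

P2 drop P (Q beats it: A:5>0 B:4>1 C:4>0)
P1 drop A (B beats it: Q:9>5 R:14>9)
P1→{B,C} P2→{Q,R}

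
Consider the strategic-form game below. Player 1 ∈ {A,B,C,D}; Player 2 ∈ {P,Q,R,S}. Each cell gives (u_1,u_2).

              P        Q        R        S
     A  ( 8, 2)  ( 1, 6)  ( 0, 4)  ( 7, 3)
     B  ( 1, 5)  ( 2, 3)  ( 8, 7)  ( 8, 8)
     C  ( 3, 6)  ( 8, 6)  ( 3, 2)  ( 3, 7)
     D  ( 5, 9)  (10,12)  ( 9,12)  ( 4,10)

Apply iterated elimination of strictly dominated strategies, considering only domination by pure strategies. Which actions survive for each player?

Remaining: P1:{B,D} P2:{Q,R,S}

P1 drop C (D beats it: P:5>3 Q:10>8 R:9>3 S:4>3)
P2 drop P (R beats it: A:4>2 B:7>5 D:12>9)
P1 drop A (B beats it: Q:2>1 R:8>0 S:8>7)
P1→{B,D} P2→{Q,R,S}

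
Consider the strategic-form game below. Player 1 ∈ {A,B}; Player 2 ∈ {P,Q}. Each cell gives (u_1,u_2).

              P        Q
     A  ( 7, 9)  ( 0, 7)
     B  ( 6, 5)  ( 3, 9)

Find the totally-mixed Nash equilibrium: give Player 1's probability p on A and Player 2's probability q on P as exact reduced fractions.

p=2/3, q=3/4

P1 indiff ⇒ q·7+(1-q)·0 = q·6+(1-q)·3 ⇒ q(1) = (1-q)(3) ⇒ q = 3/4
P2 indiff ⇒ p·9+(1-p)·5 = p·7+(1-p)·9 ⇒ p(2) = (1-p)(4) ⇒ p = 2/3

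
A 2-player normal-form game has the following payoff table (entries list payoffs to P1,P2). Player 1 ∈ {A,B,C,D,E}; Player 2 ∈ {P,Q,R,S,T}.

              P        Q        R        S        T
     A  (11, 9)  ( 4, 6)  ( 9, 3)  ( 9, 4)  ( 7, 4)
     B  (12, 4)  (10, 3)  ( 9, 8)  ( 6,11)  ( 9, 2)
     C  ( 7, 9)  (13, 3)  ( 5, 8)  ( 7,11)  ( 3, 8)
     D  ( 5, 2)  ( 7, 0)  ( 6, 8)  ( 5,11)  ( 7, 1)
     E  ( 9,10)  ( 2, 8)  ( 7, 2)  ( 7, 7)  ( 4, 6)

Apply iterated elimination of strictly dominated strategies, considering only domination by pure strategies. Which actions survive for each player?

P1 drop D (B beats it: P:12>5 Q:10>7 R:9>6 S:6>5 T:9>7)
P1 drop E (A beats it: P:11>9 Q:4>2 R:9>7 S:9>7 T:7>4)
P2 drop Q (P beats it: A:9>6 B:4>3 C:9>3)
P1 drop C (A beats it: P:11>7 R:9>5 S:9>7 T:7>3)
P2 drop R (S beats it: A:4>3 B:11>8)
P2 drop T (P beats it: A:9>4 B:4>2)
P1→{A,B} P2→{P,S}

Survivors P1:{A,B} P2:{P,S}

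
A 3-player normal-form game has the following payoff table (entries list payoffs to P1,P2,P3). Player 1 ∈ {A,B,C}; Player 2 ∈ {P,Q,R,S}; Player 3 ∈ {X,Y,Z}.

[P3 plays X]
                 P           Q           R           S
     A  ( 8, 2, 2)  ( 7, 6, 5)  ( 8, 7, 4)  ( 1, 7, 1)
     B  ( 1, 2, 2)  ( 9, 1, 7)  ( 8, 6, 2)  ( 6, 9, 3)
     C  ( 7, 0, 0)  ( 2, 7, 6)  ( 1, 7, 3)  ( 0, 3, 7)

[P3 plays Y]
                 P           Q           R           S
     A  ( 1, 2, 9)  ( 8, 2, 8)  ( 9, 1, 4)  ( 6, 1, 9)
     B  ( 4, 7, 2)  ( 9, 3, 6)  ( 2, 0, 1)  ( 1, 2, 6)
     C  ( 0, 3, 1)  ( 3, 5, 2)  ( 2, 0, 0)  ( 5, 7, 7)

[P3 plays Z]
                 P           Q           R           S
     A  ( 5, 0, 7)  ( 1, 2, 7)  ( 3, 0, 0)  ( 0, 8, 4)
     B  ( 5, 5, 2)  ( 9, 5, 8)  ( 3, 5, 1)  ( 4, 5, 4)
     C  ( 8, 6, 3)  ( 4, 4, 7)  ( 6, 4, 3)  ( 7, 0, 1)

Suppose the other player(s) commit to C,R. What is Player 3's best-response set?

u_3(X vs C,R) = 3
u_3(Y vs C,R) = 0
u_3(Z vs C,R) = 3
max payoff 3 at {X,Z}

BR_3 = {X,Z}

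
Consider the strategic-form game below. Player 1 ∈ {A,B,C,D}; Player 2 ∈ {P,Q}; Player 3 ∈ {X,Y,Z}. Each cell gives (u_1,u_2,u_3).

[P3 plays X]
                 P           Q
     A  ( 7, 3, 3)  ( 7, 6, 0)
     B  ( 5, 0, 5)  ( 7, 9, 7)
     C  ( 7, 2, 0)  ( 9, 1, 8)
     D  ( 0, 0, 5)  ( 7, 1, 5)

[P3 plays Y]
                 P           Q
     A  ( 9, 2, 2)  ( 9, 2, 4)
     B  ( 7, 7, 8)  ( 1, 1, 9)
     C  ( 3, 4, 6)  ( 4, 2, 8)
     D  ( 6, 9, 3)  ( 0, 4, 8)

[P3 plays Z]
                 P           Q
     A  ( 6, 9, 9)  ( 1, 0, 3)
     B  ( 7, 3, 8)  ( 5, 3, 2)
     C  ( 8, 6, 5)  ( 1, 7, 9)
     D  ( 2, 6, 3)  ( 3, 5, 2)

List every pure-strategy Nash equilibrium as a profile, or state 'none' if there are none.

(A,P,X): not NE [P2→Q gives 6>3; P3→Z gives 9>3]
(A,P,Y): not NE [P3→Z gives 9>2]
(A,P,Z): not NE [P1→C gives 8>6]
(A,Q,X): not NE [P1→C gives 9>7; P3→Y gives 4>0]
(A,Q,Y): NE
(A,Q,Z): not NE [P1→B gives 5>1; P2→P gives 9>0; P3→Y gives 4>3]
(B,P,X): not NE [P1→C gives 7>5; P2→Q gives 9>0; P3→Z gives 8>5]
(B,P,Y): not NE [P1→A gives 9>7]
(B,P,Z): not NE [P1→C gives 8>7]
(B,Q,X): not NE [P1→C gives 9>7; P3→Y gives 9>7]
(B,Q,Y): not NE [P1→A gives 9>1; P2→P gives 7>1]
(B,Q,Z): not NE [P3→Y gives 9>2]
(C,P,X): not NE [P3→Y gives 6>0]
(C,P,Y): not NE [P1→A gives 9>3]
(C,P,Z): not NE [P2→Q gives 7>6; P3→Y gives 6>5]
(C,Q,X): not NE [P2→P gives 2>1; P3→Z gives 9>8]
(C,Q,Y): not NE [P1→A gives 9>4; P2→P gives 4>2; P3→Z gives 9>8]
(C,Q,Z): not NE [P1→B gives 5>1]
(D,P,X): not NE [P1→C gives 7>0; P2→Q gives 1>0]
(D,P,Y): not NE [P1→A gives 9>6; P3→X gives 5>3]
(D,P,Z): not NE [P1→C gives 8>2; P3→X gives 5>3]
(D,Q,X): not NE [P1→C gives 9>7; P3→Y gives 8>5]
(D,Q,Y): not NE [P1→A gives 9>0; P2→P gives 9>4]
(D,Q,Z): not NE [P1→B gives 5>3; P2→P gives 6>5; P3→Y gives 8>2]

PSNE = {(A,Q,Y)}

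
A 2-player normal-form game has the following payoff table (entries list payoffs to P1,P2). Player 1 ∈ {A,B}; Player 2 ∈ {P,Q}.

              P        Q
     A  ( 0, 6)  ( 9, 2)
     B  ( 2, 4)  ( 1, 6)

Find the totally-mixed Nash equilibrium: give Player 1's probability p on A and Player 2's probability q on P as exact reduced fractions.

P1 mixes 1/3 on A; P2 mixes 4/5 on P

P1 indiff ⇒ q·0+(1-q)·9 = q·2+(1-q)·1 ⇒ q(-2) = (1-q)(-8) ⇒ q = 4/5
P2 indiff ⇒ p·6+(1-p)·4 = p·2+(1-p)·6 ⇒ p(4) = (1-p)(2) ⇒ p = 1/3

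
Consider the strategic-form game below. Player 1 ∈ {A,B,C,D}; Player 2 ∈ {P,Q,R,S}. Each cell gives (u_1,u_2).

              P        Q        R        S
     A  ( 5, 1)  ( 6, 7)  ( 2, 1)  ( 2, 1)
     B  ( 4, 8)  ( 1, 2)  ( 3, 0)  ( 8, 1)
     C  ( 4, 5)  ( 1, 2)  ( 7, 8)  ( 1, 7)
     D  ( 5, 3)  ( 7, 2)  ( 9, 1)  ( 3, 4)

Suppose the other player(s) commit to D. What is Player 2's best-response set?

u_2(P vs D) = 3
u_2(Q vs D) = 2
u_2(R vs D) = 1
u_2(S vs D) = 4
max payoff 4 at {S}

BR_2 = {S}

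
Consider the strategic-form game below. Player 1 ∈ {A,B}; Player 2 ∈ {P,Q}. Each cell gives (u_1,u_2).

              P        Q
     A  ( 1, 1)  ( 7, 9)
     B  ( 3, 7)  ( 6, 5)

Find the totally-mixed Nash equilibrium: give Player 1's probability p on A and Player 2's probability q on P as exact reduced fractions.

P1 indiff ⇒ q·1+(1-q)·7 = q·3+(1-q)·6 ⇒ q(-2) = (1-q)(-1) ⇒ q = 1/3
P2 indiff ⇒ p·1+(1-p)·7 = p·9+(1-p)·5 ⇒ p(-8) = (1-p)(-2) ⇒ p = 1/5

P1 mixes 1/5 on A; P2 mixes 1/3 on P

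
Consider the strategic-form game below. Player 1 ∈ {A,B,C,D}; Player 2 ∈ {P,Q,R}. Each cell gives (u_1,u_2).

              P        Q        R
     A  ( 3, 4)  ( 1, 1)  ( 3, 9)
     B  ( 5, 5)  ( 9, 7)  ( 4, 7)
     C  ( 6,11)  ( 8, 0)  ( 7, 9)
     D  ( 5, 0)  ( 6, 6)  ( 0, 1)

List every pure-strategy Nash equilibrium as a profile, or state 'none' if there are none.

(A,P): not NE [P1→C gives 6>3; P2→R gives 9>4]
(A,Q): not NE [P1→B gives 9>1; P2→R gives 9>1]
(A,R): not NE [P1→C gives 7>3]
(B,P): not NE [P1→C gives 6>5; P2→R gives 7>5]
(B,Q): NE
(B,R): not NE [P1→C gives 7>4]
(C,P): NE
(C,Q): not NE [P1→B gives 9>8; P2→P gives 11>0]
(C,R): not NE [P2→P gives 11>9]
(D,P): not NE [P1→C gives 6>5; P2→Q gives 6>0]
(D,Q): not NE [P1→B gives 9>6]
(D,R): not NE [P1→C gives 7>0; P2→Q gives 6>1]

PSNE = {(B,Q), (C,P)}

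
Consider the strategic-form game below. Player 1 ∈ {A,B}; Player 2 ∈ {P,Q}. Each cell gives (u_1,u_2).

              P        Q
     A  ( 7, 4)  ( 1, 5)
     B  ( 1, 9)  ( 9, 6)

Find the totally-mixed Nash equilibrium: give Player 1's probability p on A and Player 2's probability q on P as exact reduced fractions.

(p,q) = (3/4, 4/7)

P1 indiff ⇒ q·7+(1-q)·1 = q·1+(1-q)·9 ⇒ q(6) = (1-q)(8) ⇒ q = 4/7
P2 indiff ⇒ p·4+(1-p)·9 = p·5+(1-p)·6 ⇒ p(-1) = (1-p)(-3) ⇒ p = 3/4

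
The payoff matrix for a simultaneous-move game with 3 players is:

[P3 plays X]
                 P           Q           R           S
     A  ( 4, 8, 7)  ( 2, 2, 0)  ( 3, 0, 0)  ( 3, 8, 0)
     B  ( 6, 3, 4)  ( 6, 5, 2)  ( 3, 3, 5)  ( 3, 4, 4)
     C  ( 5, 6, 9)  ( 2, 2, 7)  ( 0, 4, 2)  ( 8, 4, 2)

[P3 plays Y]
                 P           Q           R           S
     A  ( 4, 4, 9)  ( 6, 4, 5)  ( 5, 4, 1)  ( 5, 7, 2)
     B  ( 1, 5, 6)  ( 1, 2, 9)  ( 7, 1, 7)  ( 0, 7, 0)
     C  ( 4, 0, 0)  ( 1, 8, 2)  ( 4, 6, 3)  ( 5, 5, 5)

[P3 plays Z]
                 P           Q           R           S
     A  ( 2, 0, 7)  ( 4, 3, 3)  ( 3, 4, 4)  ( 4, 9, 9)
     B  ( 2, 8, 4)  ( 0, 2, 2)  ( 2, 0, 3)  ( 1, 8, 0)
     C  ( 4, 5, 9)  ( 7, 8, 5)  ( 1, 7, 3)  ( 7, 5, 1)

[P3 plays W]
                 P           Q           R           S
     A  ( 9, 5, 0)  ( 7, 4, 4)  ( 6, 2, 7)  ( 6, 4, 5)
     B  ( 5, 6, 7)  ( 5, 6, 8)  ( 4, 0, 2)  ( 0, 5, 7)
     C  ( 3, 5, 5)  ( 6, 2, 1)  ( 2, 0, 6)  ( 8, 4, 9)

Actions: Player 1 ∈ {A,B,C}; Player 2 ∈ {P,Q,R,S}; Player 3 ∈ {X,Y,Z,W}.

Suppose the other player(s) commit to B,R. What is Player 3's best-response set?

P3 best: {Y}

u_3(X vs B,R) = 5
u_3(Y vs B,R) = 7
u_3(Z vs B,R) = 3
u_3(W vs B,R) = 2
max payoff 7 at {Y}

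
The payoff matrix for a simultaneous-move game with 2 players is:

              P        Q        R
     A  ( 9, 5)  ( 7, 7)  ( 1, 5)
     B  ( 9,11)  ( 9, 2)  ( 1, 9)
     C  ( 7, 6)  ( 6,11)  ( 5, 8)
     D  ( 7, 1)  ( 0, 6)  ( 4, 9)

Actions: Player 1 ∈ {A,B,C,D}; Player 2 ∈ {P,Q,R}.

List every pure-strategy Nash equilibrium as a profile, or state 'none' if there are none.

Nash profiles: (B,P)

(A,P): not NE [P2→Q gives 7>5]
(A,Q): not NE [P1→B gives 9>7]
(A,R): not NE [P1→C gives 5>1; P2→Q gives 7>5]
(B,P): NE
(B,Q): not NE [P2→P gives 11>2]
(B,R): not NE [P1→C gives 5>1; P2→P gives 11>9]
(C,P): not NE [P1→B gives 9>7; P2→Q gives 11>6]
(C,Q): not NE [P1→B gives 9>6]
(C,R): not NE [P2→Q gives 11>8]
(D,P): not NE [P1→B gives 9>7; P2→R gives 9>1]
(D,Q): not NE [P1→B gives 9>0; P2→R gives 9>6]
(D,R): not NE [P1→C gives 5>4]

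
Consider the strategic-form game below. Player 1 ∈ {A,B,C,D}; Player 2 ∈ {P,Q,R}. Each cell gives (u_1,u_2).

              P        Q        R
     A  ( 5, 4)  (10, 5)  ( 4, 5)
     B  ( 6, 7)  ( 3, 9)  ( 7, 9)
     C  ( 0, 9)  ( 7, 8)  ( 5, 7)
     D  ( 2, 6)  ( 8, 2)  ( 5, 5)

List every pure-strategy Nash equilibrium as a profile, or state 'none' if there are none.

(A,P): not NE [P1→B gives 6>5; P2→R gives 5>4]
(A,Q): NE
(A,R): not NE [P1→B gives 7>4]
(B,P): not NE [P2→R gives 9>7]
(B,Q): not NE [P1→A gives 10>3]
(B,R): NE
(C,P): not NE [P1→B gives 6>0]
(C,Q): not NE [P1→A gives 10>7; P2→P gives 9>8]
(C,R): not NE [P1→B gives 7>5; P2→P gives 9>7]
(D,P): not NE [P1→B gives 6>2]
(D,Q): not NE [P1→A gives 10>8; P2→P gives 6>2]
(D,R): not NE [P1→B gives 7>5; P2→P gives 6>5]

PSNE = {(A,Q), (B,R)}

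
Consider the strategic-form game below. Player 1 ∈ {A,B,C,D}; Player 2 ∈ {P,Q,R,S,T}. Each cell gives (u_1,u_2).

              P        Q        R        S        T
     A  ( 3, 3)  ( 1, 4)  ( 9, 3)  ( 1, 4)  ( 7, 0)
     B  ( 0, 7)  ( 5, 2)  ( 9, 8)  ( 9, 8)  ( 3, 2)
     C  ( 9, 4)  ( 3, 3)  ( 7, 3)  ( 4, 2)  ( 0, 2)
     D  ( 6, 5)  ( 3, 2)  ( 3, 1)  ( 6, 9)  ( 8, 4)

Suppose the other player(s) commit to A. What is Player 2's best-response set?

P2 best: {Q,S}

u_2(P vs A) = 3
u_2(Q vs A) = 4
u_2(R vs A) = 3
u_2(S vs A) = 4
u_2(T vs A) = 0
max payoff 4 at {Q,S}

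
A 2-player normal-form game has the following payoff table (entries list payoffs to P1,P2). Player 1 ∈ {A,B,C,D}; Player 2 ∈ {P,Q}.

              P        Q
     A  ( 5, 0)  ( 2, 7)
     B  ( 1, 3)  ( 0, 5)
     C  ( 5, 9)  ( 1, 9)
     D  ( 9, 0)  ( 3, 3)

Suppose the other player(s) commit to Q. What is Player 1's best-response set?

u_1(A vs Q) = 2
u_1(B vs Q) = 0
u_1(C vs Q) = 1
u_1(D vs Q) = 3
max payoff 3 at {D}

P1 best: {D}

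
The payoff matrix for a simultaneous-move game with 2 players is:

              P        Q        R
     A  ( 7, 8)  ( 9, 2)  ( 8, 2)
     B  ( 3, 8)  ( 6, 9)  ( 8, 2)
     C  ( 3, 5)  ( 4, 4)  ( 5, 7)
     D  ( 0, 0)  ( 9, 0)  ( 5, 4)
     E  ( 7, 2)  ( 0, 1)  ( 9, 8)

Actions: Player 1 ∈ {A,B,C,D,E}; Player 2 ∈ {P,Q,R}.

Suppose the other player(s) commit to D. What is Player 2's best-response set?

u_2(P vs D) = 0
u_2(Q vs D) = 0
u_2(R vs D) = 4
max payoff 4 at {R}

argmax u_2 = {R}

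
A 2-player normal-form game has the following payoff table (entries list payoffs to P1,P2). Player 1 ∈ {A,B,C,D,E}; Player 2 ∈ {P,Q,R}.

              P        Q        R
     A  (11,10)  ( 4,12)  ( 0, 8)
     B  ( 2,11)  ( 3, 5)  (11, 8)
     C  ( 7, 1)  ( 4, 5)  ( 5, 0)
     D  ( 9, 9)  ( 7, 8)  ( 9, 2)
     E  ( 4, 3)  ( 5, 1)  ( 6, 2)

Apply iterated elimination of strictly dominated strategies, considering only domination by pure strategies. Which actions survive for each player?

Remaining: P1:{A,D} P2:{P,Q}

P1 drop C (D beats it: P:9>7 Q:7>4 R:9>5)
P1 drop E (D beats it: P:9>4 Q:7>5 R:9>6)
P2 drop R (P beats it: A:10>8 B:11>8 D:9>2)
P1 drop B (A beats it: P:11>2 Q:4>3)
P1→{A,D} P2→{P,Q}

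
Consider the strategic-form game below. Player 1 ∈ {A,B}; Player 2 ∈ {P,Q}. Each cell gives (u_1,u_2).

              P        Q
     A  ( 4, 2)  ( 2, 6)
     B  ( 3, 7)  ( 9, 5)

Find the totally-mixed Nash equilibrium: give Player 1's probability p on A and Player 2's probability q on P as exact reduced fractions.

p=1/3, q=7/8

P1 indiff ⇒ q·4+(1-q)·2 = q·3+(1-q)·9 ⇒ q(1) = (1-q)(7) ⇒ q = 7/8
P2 indiff ⇒ p·2+(1-p)·7 = p·6+(1-p)·5 ⇒ p(-4) = (1-p)(-2) ⇒ p = 1/3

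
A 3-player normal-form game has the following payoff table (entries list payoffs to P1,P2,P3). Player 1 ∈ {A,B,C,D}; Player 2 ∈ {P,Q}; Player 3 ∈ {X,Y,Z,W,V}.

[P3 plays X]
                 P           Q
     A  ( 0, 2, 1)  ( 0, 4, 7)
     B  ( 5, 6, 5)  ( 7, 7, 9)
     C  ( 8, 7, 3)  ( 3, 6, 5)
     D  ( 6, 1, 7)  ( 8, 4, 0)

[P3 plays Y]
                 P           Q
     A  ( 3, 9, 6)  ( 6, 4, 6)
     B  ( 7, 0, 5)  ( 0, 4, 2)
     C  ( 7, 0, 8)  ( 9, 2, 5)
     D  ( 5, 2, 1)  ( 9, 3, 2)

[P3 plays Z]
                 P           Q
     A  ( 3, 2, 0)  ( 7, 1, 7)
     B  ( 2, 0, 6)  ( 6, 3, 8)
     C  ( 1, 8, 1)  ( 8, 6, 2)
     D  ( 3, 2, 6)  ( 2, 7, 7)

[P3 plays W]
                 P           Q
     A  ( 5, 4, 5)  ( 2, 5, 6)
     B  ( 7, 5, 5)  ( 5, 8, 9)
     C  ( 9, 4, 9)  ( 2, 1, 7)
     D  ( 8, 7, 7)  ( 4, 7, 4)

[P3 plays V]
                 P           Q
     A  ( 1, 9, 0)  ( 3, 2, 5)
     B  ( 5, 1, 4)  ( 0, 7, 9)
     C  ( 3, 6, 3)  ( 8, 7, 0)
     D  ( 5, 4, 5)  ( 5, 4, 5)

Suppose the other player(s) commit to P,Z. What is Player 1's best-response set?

P1 best: {A,D}

u_1(A vs P,Z) = 3
u_1(B vs P,Z) = 2
u_1(C vs P,Z) = 1
u_1(D vs P,Z) = 3
max payoff 3 at {A,D}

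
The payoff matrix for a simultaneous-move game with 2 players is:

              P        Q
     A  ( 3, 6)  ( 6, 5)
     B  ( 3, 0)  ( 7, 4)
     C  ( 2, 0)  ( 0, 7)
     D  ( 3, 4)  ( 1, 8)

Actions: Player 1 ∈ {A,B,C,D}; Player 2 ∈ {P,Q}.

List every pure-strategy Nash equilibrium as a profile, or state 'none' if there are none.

(A,P): NE
(A,Q): not NE [P1→B gives 7>6; P2→P gives 6>5]
(B,P): not NE [P2→Q gives 4>0]
(B,Q): NE
(C,P): not NE [P1→D gives 3>2; P2→Q gives 7>0]
(C,Q): not NE [P1→B gives 7>0]
(D,P): not NE [P2→Q gives 8>4]
(D,Q): not NE [P1→B gives 7>1]

Nash profiles: (A,P), (B,Q)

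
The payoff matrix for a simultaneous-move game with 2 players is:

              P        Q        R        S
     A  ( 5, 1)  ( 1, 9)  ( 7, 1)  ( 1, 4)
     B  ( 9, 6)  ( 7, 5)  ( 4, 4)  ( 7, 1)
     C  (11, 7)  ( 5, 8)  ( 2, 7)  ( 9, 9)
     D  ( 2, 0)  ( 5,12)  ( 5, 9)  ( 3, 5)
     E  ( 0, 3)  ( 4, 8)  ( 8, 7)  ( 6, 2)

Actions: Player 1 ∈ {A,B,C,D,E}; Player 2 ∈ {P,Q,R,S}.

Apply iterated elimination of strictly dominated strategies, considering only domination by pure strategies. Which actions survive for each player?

Survivors P1:{B,C} P2:{P,Q,S}

P2 drop R (Q beats it: A:9>1 B:5>4 C:8>7 D:12>9 E:8>7)
P1 drop A (B beats it: P:9>5 Q:7>1 S:7>1)
P1 drop D (B beats it: P:9>2 Q:7>5 S:7>3)
P1 drop E (B beats it: P:9>0 Q:7>4 S:7>6)
P1→{B,C} P2→{P,Q,S}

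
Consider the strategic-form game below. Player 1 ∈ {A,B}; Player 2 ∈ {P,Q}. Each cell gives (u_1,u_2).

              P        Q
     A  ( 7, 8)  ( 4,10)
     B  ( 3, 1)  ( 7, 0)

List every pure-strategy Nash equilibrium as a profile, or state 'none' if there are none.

(A,P): not NE [P2→Q gives 10>8]
(A,Q): not NE [P1→B gives 7>4]
(B,P): not NE [P1→A gives 7>3]
(B,Q): not NE [P2→P gives 1>0]

Equilibria: none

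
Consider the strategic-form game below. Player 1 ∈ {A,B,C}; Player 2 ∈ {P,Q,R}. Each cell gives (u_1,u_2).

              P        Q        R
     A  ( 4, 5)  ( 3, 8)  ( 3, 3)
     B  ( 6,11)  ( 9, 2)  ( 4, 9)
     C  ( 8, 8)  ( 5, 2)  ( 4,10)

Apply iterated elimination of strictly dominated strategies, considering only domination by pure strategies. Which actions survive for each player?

Survivors P1:{B,C} P2:{P,R}

P1 drop A (B beats it: P:6>4 Q:9>3 R:4>3)
P2 drop Q (P beats it: B:11>2 C:8>2)
P1→{B,C} P2→{P,R}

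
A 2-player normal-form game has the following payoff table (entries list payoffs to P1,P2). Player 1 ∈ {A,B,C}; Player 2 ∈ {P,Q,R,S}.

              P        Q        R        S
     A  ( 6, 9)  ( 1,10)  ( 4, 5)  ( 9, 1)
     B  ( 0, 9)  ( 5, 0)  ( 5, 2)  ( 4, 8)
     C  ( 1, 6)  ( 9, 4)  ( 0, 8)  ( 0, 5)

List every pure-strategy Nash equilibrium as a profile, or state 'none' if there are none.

Equilibria: none

(A,P): not NE [P2→Q gives 10>9]
(A,Q): not NE [P1→C gives 9>1]
(A,R): not NE [P1→B gives 5>4; P2→Q gives 10>5]
(A,S): not NE [P2→Q gives 10>1]
(B,P): not NE [P1→A gives 6>0]
(B,Q): not NE [P1→C gives 9>5; P2→P gives 9>0]
(B,R): not NE [P2→P gives 9>2]
(B,S): not NE [P1→A gives 9>4; P2→P gives 9>8]
(C,P): not NE [P1→A gives 6>1; P2→R gives 8>6]
(C,Q): not NE [P2→R gives 8>4]
(C,R): not NE [P1→B gives 5>0]
(C,S): not NE [P1→A gives 9>0; P2→R gives 8>5]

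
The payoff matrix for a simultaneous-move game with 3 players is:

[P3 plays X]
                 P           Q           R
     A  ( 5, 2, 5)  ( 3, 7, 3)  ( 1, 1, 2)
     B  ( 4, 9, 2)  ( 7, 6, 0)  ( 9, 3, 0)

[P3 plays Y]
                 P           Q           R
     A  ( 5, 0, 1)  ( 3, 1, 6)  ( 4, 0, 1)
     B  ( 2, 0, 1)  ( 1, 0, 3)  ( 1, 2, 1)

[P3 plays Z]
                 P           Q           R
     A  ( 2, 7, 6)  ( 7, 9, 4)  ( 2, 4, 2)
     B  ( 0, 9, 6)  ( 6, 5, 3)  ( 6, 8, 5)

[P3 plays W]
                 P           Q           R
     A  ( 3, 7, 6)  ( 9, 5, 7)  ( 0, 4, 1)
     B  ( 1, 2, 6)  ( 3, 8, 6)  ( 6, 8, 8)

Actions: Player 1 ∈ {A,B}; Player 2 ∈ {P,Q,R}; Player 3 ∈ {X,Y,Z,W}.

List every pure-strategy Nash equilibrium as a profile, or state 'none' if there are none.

(A,P,X): not NE [P2→Q gives 7>2; P3→W gives 6>5]
(A,P,Y): not NE [P2→Q gives 1>0; P3→W gives 6>1]
(A,P,Z): not NE [P2→Q gives 9>7]
(A,P,W): NE
(A,Q,X): not NE [P1→B gives 7>3; P3→W gives 7>3]
(A,Q,Y): not NE [P3→W gives 7>6]
(A,Q,Z): not NE [P3→W gives 7>4]
(A,Q,W): not NE [P2→P gives 7>5]
(A,R,X): not NE [P1→B gives 9>1; P2→Q gives 7>1]
(A,R,Y): not NE [P2→Q gives 1>0; P3→Z gives 2>1]
(A,R,Z): not NE [P1→B gives 6>2; P2→Q gives 9>4]
(A,R,W): not NE [P1→B gives 6>0; P2→P gives 7>4; P3→Z gives 2>1]
(B,P,X): not NE [P1→A gives 5>4; P3→W gives 6>2]
(B,P,Y): not NE [P1→A gives 5>2; P2→R gives 2>0; P3→W gives 6>1]
(B,P,Z): not NE [P1→A gives 2>0]
(B,P,W): not NE [P1→A gives 3>1; P2→R gives 8>2]
(B,Q,X): not NE [P2→P gives 9>6; P3→W gives 6>0]
(B,Q,Y): not NE [P1→A gives 3>1; P2→R gives 2>0; P3→W gives 6>3]
(B,Q,Z): not NE [P1→A gives 7>6; P2→P gives 9>5; P3→W gives 6>3]
(B,Q,W): not NE [P1→A gives 9>3]
(B,R,X): not NE [P2→P gives 9>3; P3→W gives 8>0]
(B,R,Y): not NE [P1→A gives 4>1; P3→W gives 8>1]
(B,R,Z): not NE [P2→P gives 9>8; P3→W gives 8>5]
(B,R,W): NE

NE set: (A,P,W), (B,R,W)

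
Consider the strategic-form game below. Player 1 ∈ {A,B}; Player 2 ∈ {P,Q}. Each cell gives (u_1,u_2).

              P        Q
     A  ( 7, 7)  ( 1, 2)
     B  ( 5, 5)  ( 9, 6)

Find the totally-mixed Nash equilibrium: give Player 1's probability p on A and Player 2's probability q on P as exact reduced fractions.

P1 mixes 1/6 on A; P2 mixes 4/5 on P

P1 indiff ⇒ q·7+(1-q)·1 = q·5+(1-q)·9 ⇒ q(2) = (1-q)(8) ⇒ q = 4/5
P2 indiff ⇒ p·7+(1-p)·5 = p·2+(1-p)·6 ⇒ p(5) = (1-p)(1) ⇒ p = 1/6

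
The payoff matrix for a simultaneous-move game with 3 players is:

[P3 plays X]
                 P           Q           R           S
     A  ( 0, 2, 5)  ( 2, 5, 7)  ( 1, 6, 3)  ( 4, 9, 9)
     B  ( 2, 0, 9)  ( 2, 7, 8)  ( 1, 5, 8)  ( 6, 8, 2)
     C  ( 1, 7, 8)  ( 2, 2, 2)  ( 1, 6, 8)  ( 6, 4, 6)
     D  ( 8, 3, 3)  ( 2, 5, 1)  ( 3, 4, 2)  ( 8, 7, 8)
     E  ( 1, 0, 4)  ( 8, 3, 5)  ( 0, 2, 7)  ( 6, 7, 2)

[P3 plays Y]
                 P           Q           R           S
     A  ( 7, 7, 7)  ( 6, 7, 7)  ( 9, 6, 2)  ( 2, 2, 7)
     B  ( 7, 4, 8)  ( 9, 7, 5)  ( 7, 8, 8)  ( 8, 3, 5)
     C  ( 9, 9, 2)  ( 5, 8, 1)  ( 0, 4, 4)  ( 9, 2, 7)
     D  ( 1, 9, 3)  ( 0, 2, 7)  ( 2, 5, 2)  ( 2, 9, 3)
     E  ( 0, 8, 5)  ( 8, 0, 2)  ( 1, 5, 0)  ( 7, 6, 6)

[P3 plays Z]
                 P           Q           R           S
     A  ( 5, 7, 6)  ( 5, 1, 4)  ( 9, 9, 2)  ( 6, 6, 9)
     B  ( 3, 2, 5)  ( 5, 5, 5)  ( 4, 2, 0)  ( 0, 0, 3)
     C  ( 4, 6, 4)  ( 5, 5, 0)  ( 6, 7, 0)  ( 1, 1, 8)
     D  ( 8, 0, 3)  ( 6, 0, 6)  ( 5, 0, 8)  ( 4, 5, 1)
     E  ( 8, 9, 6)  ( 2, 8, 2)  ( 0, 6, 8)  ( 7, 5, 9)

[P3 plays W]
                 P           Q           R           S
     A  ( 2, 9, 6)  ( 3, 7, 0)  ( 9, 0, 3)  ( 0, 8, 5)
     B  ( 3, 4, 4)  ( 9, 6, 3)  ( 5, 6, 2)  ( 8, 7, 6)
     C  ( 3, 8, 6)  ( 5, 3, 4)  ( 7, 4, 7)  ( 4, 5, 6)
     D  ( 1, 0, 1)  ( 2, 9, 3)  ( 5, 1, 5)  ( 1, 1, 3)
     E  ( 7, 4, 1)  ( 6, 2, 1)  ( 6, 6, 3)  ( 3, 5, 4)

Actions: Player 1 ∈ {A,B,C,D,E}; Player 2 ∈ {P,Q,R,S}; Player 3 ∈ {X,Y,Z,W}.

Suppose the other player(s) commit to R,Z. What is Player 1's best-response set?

P1 best: {A}

u_1(A vs R,Z) = 9
u_1(B vs R,Z) = 4
u_1(C vs R,Z) = 6
u_1(D vs R,Z) = 5
u_1(E vs R,Z) = 0
max payoff 9 at {A}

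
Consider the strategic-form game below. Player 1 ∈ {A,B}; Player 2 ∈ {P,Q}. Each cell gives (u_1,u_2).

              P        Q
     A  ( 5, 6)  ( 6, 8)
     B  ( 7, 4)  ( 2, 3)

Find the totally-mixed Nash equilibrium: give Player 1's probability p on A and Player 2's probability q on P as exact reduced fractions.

P1 indiff ⇒ q·5+(1-q)·6 = q·7+(1-q)·2 ⇒ q(-2) = (1-q)(-4) ⇒ q = 2/3
P2 indiff ⇒ p·6+(1-p)·4 = p·8+(1-p)·3 ⇒ p(-2) = (1-p)(-1) ⇒ p = 1/3

p=1/3, q=2/3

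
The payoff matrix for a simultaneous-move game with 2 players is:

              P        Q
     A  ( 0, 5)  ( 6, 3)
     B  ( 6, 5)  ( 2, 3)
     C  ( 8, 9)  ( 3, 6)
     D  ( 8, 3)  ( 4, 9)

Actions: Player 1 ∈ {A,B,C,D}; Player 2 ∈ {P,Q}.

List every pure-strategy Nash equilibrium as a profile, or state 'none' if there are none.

(A,P): not NE [P1→D gives 8>0]
(A,Q): not NE [P2→P gives 5>3]
(B,P): not NE [P1→D gives 8>6]
(B,Q): not NE [P1→A gives 6>2; P2→P gives 5>3]
(C,P): NE
(C,Q): not NE [P1→A gives 6>3; P2→P gives 9>6]
(D,P): not NE [P2→Q gives 9>3]
(D,Q): not NE [P1→A gives 6>4]

Nash profiles: (C,P)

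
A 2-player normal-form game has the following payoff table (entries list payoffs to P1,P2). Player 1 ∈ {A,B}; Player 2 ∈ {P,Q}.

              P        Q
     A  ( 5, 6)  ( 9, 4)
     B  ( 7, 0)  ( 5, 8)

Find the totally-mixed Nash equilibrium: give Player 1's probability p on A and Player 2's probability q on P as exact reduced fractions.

P1 indiff ⇒ q·5+(1-q)·9 = q·7+(1-q)·5 ⇒ q(-2) = (1-q)(-4) ⇒ q = 2/3
P2 indiff ⇒ p·6+(1-p)·0 = p·4+(1-p)·8 ⇒ p(2) = (1-p)(8) ⇒ p = 4/5

p=4/5, q=2/3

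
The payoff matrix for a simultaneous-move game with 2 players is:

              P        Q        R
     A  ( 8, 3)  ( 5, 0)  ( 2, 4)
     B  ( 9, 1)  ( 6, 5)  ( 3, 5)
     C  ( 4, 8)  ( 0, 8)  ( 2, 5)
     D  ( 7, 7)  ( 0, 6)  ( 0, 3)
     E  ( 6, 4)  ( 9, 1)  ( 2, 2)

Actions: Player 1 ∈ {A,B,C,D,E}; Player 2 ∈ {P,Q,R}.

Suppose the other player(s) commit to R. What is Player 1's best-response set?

P1 best: {B}

u_1(A vs R) = 2
u_1(B vs R) = 3
u_1(C vs R) = 2
u_1(D vs R) = 0
u_1(E vs R) = 2
max payoff 3 at {B}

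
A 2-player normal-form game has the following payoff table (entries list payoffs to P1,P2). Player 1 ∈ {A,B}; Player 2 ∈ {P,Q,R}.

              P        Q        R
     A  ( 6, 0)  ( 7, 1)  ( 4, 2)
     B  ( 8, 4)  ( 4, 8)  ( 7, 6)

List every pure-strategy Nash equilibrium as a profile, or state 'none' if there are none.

(A,P): not NE [P1→B gives 8>6; P2→R gives 2>0]
(A,Q): not NE [P2→R gives 2>1]
(A,R): not NE [P1→B gives 7>4]
(B,P): not NE [P2→Q gives 8>4]
(B,Q): not NE [P1→A gives 7>4]
(B,R): not NE [P2→Q gives 8>6]

No pure NE.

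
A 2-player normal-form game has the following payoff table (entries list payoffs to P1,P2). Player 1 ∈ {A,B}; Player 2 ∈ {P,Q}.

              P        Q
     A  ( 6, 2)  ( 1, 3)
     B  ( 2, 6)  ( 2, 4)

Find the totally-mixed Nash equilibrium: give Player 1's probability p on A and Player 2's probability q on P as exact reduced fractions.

(p,q) = (2/3, 1/5)

P1 indiff ⇒ q·6+(1-q)·1 = q·2+(1-q)·2 ⇒ q(4) = (1-q)(1) ⇒ q = 1/5
P2 indiff ⇒ p·2+(1-p)·6 = p·3+(1-p)·4 ⇒ p(-1) = (1-p)(-2) ⇒ p = 2/3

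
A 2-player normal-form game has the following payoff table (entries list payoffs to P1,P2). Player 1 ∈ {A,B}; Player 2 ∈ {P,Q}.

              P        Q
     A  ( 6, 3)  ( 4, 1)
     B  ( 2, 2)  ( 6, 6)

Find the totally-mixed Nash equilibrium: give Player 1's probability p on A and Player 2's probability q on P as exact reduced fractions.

P1 indiff ⇒ q·6+(1-q)·4 = q·2+(1-q)·6 ⇒ q(4) = (1-q)(2) ⇒ q = 1/3
P2 indiff ⇒ p·3+(1-p)·2 = p·1+(1-p)·6 ⇒ p(2) = (1-p)(4) ⇒ p = 2/3

p=2/3, q=1/3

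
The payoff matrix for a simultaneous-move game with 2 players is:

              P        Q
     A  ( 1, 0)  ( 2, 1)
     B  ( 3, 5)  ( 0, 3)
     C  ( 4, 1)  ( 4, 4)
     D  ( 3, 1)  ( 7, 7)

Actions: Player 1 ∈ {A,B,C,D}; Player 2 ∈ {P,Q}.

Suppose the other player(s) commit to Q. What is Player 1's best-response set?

u_1(A vs Q) = 2
u_1(B vs Q) = 0
u_1(C vs Q) = 4
u_1(D vs Q) = 7
max payoff 7 at {D}

BR_1 = {D}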